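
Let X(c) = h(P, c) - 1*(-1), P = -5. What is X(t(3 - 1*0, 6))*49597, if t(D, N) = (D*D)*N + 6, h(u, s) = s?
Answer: 3025417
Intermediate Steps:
t(D, N) = 6 + N*D² (t(D, N) = D²*N + 6 = N*D² + 6 = 6 + N*D²)
X(c) = 1 + c (X(c) = c - 1*(-1) = c + 1 = 1 + c)
X(t(3 - 1*0, 6))*49597 = (1 + (6 + 6*(3 - 1*0)²))*49597 = (1 + (6 + 6*(3 + 0)²))*49597 = (1 + (6 + 6*3²))*49597 = (1 + (6 + 6*9))*49597 = (1 + (6 + 54))*49597 = (1 + 60)*49597 = 61*49597 = 3025417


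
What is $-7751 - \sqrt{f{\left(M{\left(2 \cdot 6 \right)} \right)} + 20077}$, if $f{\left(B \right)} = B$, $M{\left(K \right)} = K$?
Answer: $-7751 - \sqrt{20089} \approx -7892.7$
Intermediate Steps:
$-7751 - \sqrt{f{\left(M{\left(2 \cdot 6 \right)} \right)} + 20077} = -7751 - \sqrt{2 \cdot 6 + 20077} = -7751 - \sqrt{12 + 20077} = -7751 - \sqrt{20089}$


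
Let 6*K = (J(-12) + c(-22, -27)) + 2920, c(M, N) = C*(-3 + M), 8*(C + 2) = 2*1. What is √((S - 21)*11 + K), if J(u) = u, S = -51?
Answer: I*√43206/12 ≈ 17.322*I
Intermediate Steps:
C = -7/4 (C = -2 + (2*1)/8 = -2 + (⅛)*2 = -2 + ¼ = -7/4 ≈ -1.7500)
c(M, N) = 21/4 - 7*M/4 (c(M, N) = -7*(-3 + M)/4 = 21/4 - 7*M/4)
K = 11807/24 (K = ((-12 + (21/4 - 7/4*(-22))) + 2920)/6 = ((-12 + (21/4 + 77/2)) + 2920)/6 = ((-12 + 175/4) + 2920)/6 = (127/4 + 2920)/6 = (⅙)*(11807/4) = 11807/24 ≈ 491.96)
√((S - 21)*11 + K) = √((-51 - 21)*11 + 11807/24) = √(-72*11 + 11807/24) = √(-792 + 11807/24) = √(-7201/24) = I*√43206/12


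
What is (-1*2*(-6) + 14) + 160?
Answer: 186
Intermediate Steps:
(-1*2*(-6) + 14) + 160 = (-2*(-6) + 14) + 160 = (12 + 14) + 160 = 26 + 160 = 186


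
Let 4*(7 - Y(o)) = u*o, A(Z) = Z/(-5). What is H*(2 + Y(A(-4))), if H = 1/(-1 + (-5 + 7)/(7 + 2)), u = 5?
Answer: -72/7 ≈ -10.286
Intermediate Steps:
A(Z) = -Z/5 (A(Z) = Z*(-1/5) = -Z/5)
H = -9/7 (H = 1/(-1 + 2/9) = 1/(-7/9) = -9/7 ≈ -1.2857)
Y(o) = 7 - 5*o/4
H*(2 + Y(A(-4))) = -9*(2 + (7 - (-1)*(-4)/4))/7 = -9*(2 + (7 - 5/4*4/5))/7 = -9*(2 + (7 - 1))/7 = -9*(2 + 6)/7 = -9/7*8 = -72/7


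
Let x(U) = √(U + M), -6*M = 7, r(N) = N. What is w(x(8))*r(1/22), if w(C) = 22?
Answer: 1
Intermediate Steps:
M = -7/6 (M = -⅙*7 = -7/6 ≈ -1.1667)
x(U) = √(-7/6 + U) (x(U) = √(U - 7/6) = √(-7/6 + U))
w(x(8))*r(1/22) = 22/22 = 22*(1/22) = 1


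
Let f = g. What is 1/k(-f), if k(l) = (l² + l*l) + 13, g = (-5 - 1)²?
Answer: 1/2605 ≈ 0.00038388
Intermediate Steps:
g = 36 (g = (-6)² = 36)
f = 36
k(l) = 13 + 2*l² (k(l) = (l² + l²) + 13 = 2*l² + 13 = 13 + 2*l²)
1/k(-f) = 1/(13 + 2*(-1*36)²) = 1/(13 + 2*(-36)²) = 1/(13 + 2*1296) = 1/(13 + 2592) = 1/2605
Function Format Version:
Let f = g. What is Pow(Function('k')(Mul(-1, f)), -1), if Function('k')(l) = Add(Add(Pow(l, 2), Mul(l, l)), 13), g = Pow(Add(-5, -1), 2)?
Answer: Rational(1, 2605) ≈ 0.00038388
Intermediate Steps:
g = 36 (g = Pow(-6, 2) = 36)
f = 36
Function('k')(l) = Add(13, Mul(2, Pow(l, 2))) (Function('k')(l) = Add(Add(Pow(l, 2), Pow(l, 2)), 13) = Add(Mul(2, Pow(l, 2)), 13) = Add(13, Mul(2, Pow(l, 2))))
Pow(Function('k')(Mul(-1, f)), -1) = Pow(Add(13, Mul(2, Pow(Mul(-1, 36), 2))), -1) = Pow(Add(13, Mul(2, Pow(-36, 2))), -1) = Pow(Add(13, Mul(2, 1296)), -1) = Pow(Add(13, 2592), -1) = Pow(2605, -1) = Rational(1, 2605)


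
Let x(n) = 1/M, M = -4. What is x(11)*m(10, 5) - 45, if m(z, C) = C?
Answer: -185/4 ≈ -46.250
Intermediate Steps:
x(n) = -¼ (x(n) = 1/(-4) = -¼)
x(11)*m(10, 5) - 45 = -¼*5 - 45 = -5/4 - 45 = -185/4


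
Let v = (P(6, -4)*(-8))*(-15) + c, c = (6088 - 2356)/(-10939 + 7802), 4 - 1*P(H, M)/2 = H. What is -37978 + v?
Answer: -120646478/3137 ≈ -38459.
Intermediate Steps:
P(H, M) = 8 - 2*H
c = -3732/3137 (c = 3732/(-3137) = 3732*(-1/3137) = -3732/3137 ≈ -1.1897)
v = -1509492/3137 (v = ((8 - 2*6)*(-8))*(-15) - 3732/3137 = ((8 - 12)*(-8))*(-15) - 3732/3137 = -4*(-8)*(-15) - 3732/3137 = 32*(-15) - 3732/3137 = -480 - 3732/3137 = -1509492/3137 ≈ -481.19)
-37978 + v = -37978 - 1509492/3137 = -120646478/3137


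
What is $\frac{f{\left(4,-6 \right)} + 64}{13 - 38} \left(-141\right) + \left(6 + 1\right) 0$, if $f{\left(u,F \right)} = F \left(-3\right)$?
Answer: $\frac{11562}{25} \approx 462.48$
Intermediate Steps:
$f{\left(u,F \right)} = - 3 F$
$\frac{f{\left(4,-6 \right)} + 64}{13 - 38} \left(-141\right) + \left(6 + 1\right) 0 = \frac{\left(-3\right) \left(-6\right) + 64}{13 - 38} \left(-141\right) + \left(6 + 1\right) 0 = \frac{18 + 64}{-25} \left(-141\right) + 7 \cdot 0 = 82 \left(- \frac{1}{25}\right) \left(-141\right) + 0 = \left(- \frac{82}{25}\right) \left(-141\right) + 0 = \frac{11562}{25} + 0 = \frac{11562}{25}$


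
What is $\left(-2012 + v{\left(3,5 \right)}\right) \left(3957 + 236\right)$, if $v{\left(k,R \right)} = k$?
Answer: $-8423737$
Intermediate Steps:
$\left(-2012 + v{\left(3,5 \right)}\right) \left(3957 + 236\right) = \left(-2012 + 3\right) \left(3957 + 236\right) = \left(-2009\right) 4193 = -8423737$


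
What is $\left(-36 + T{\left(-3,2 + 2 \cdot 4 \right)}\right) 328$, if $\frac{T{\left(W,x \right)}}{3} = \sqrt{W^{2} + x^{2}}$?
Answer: $-11808 + 984 \sqrt{109} \approx -1534.7$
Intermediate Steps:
$T{\left(W,x \right)} = 3 \sqrt{W^{2} + x^{2}}$
$\left(-36 + T{\left(-3,2 + 2 \cdot 4 \right)}\right) 328 = \left(-36 + 3 \sqrt{\left(-3\right)^{2} + \left(2 + 2 \cdot 4\right)^{2}}\right) 328 = \left(-36 + 3 \sqrt{9 + \left(2 + 8\right)^{2}}\right) 328 = \left(-36 + 3 \sqrt{9 + 10^{2}}\right) 328 = \left(-36 + 3 \sqrt{9 + 100}\right) 328 = \left(-36 + 3 \sqrt{109}\right) 328 = -11808 + 984 \sqrt{109}$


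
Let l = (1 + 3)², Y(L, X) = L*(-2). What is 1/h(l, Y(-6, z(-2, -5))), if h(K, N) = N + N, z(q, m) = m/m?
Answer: 1/24 ≈ 0.041667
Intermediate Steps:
z(q, m) = 1
Y(L, X) = -2*L
l = 16 (l = 4² = 16)
h(K, N) = 2*N
1/h(l, Y(-6, z(-2, -5))) = 1/(2*(-2*(-6))) = 1/(2*12) = 1/24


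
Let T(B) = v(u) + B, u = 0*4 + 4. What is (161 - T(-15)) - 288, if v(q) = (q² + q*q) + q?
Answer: -148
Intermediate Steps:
u = 4 (u = 0 + 4 = 4)
v(q) = q + 2*q² (v(q) = (q² + q²) + q = 2*q² + q = q + 2*q²)
T(B) = 36 + B (T(B) = 4*(1 + 2*4) + B = 4*(1 + 8) + B = 4*9 + B = 36 + B)
(161 - T(-15)) - 288 = (161 - (36 - 15)) - 288 = (161 - 1*21) - 288 = (161 - 21) - 288 = 140 - 288 = -148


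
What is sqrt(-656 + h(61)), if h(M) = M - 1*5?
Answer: 10*I*sqrt(6) ≈ 24.495*I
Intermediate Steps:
h(M) = -5 + M (h(M) = M - 5 = -5 + M)
sqrt(-656 + h(61)) = sqrt(-656 + (-5 + 61)) = sqrt(-656 + 56) = sqrt(-600) = 10*I*sqrt(6)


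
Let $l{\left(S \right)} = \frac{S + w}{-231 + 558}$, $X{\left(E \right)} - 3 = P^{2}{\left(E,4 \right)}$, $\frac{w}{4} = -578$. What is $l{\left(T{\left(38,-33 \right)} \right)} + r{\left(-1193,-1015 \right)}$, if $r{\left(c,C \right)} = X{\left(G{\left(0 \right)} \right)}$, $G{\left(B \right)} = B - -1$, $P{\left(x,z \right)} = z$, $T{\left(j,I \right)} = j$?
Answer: $\frac{1313}{109} \approx 12.046$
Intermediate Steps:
$w = -2312$ ($w = 4 \left(-578\right) = -2312$)
$G{\left(B \right)} = 1 + B$ ($G{\left(B \right)} = B + 1 = 1 + B$)
$X{\left(E \right)} = 19$ ($X{\left(E \right)} = 3 + 4^{2} = 3 + 16 = 19$)
$r{\left(c,C \right)} = 19$
$l{\left(S \right)} = - \frac{2312}{327} + \frac{S}{327}$ ($l{\left(S \right)} = \frac{S - 2312}{-231 + 558} = \frac{-2312 + S}{327} = \left(-2312 + S\right) \frac{1}{327} = - \frac{2312}{327} + \frac{S}{327}$)
$l{\left(T{\left(38,-33 \right)} \right)} + r{\left(-1193,-1015 \right)} = \left(- \frac{2312}{327} + \frac{1}{327} \cdot 38\right) + 19 = \left(- \frac{2312}{327} + \frac{38}{327}\right) + 19 = - \frac{758}{109} + 19 = \frac{1313}{109}$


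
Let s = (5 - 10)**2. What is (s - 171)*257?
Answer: -37522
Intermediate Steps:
s = 25 (s = (-5)**2 = 25)
(s - 171)*257 = (25 - 171)*257 = -146*257 = -37522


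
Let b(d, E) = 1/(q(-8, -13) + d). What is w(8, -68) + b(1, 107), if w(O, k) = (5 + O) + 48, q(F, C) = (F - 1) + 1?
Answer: 426/7 ≈ 60.857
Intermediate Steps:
q(F, C) = F (q(F, C) = (-1 + F) + 1 = F)
w(O, k) = 53 + O
b(d, E) = 1/(-8 + d)
w(8, -68) + b(1, 107) = (53 + 8) + 1/(-8 + 1) = 61 + 1/(-7) = 61 - ⅐ = 426/7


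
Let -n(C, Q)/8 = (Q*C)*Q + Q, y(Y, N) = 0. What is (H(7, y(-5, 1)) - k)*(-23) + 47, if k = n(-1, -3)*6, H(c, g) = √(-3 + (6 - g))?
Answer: 13295 - 23*√3 ≈ 13255.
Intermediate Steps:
H(c, g) = √(3 - g)
n(C, Q) = -8*Q - 8*C*Q² (n(C, Q) = -8*((Q*C)*Q + Q) = -8*((C*Q)*Q + Q) = -8*(C*Q² + Q) = -8*(Q + C*Q²) = -8*Q - 8*C*Q²)
k = 576 (k = -8*(-3)*(1 - 1*(-3))*6 = -8*(-3)*(1 + 3)*6 = -8*(-3)*4*6 = 96*6 = 576)
(H(7, y(-5, 1)) - k)*(-23) + 47 = (√(3 - 1*0) - 1*576)*(-23) + 47 = (√(3 + 0) - 576)*(-23) + 47 = (√3 - 576)*(-23) + 47 = (-576 + √3)*(-23) + 47 = (13248 - 23*√3) + 47 = 13295 - 23*√3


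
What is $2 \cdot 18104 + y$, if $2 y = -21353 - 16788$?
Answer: $\frac{34275}{2} \approx 17138.0$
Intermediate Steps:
$y = - \frac{38141}{2}$ ($y = \frac{-21353 - 16788}{2} = \frac{1}{2} \left(-38141\right) = - \frac{38141}{2} \approx -19071.0$)
$2 \cdot 18104 + y = 2 \cdot 18104 - \frac{38141}{2} = 36208 - \frac{38141}{2} = \frac{34275}{2}$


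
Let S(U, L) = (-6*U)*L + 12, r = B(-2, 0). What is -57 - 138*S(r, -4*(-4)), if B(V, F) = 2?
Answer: 24783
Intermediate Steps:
r = 2
S(U, L) = 12 - 6*L*U (S(U, L) = -6*L*U + 12 = 12 - 6*L*U)
-57 - 138*S(r, -4*(-4)) = -57 - 138*(12 - 6*(-4*(-4))*2) = -57 - 138*(12 - 6*16*2) = -57 - 138*(12 - 192) = -57 - 138*(-180) = -57 + 24840 = 24783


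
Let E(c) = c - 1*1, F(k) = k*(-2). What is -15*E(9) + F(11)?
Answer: -142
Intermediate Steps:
F(k) = -2*k
E(c) = -1 + c (E(c) = c - 1 = -1 + c)
-15*E(9) + F(11) = -15*(-1 + 9) - 2*11 = -15*8 - 22 = -120 - 22 = -142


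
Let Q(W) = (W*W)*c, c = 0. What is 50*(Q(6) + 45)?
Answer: 2250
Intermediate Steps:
Q(W) = 0 (Q(W) = (W*W)*0 = W**2*0 = 0)
50*(Q(6) + 45) = 50*(0 + 45) = 50*45 = 2250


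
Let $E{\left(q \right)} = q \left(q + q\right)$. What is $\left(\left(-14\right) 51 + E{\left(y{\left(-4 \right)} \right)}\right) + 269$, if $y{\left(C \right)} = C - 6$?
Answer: $-245$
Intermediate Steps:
$y{\left(C \right)} = -6 + C$ ($y{\left(C \right)} = C - 6 = -6 + C$)
$E{\left(q \right)} = 2 q^{2}$ ($E{\left(q \right)} = q 2 q = 2 q^{2}$)
$\left(\left(-14\right) 51 + E{\left(y{\left(-4 \right)} \right)}\right) + 269 = \left(\left(-14\right) 51 + 2 \left(-6 - 4\right)^{2}\right) + 269 = \left(-714 + 2 \left(-10\right)^{2}\right) + 269 = \left(-714 + 2 \cdot 100\right) + 269 = \left(-714 + 200\right) + 269 = -514 + 269 = -245$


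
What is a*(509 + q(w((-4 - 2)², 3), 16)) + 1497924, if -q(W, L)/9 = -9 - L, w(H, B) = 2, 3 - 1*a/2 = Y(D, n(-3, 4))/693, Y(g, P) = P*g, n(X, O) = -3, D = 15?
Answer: 115686596/77 ≈ 1.5024e+6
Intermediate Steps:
a = 472/77 (a = 6 - 2*(-3*15)/693 = 6 - (-90)/693 = 6 - 2*(-5/77) = 6 + 10/77 = 472/77 ≈ 6.1299)
q(W, L) = 81 + 9*L (q(W, L) = -9*(-9 - L) = 81 + 9*L)
a*(509 + q(w((-4 - 2)², 3), 16)) + 1497924 = 472*(509 + (81 + 9*16))/77 + 1497924 = 472*(509 + (81 + 144))/77 + 1497924 = 472*(509 + 225)/77 + 1497924 = (472/77)*734 + 1497924 = 346448/77 + 1497924 = 115686596/77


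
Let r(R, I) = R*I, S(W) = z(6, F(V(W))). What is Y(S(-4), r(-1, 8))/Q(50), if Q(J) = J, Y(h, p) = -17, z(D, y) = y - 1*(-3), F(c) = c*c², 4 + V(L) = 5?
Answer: -17/50 ≈ -0.34000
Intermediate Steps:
V(L) = 1 (V(L) = -4 + 5 = 1)
F(c) = c³
z(D, y) = 3 + y (z(D, y) = y + 3 = 3 + y)
S(W) = 4 (S(W) = 3 + 1³ = 3 + 1 = 4)
r(R, I) = I*R
Y(S(-4), r(-1, 8))/Q(50) = -17/50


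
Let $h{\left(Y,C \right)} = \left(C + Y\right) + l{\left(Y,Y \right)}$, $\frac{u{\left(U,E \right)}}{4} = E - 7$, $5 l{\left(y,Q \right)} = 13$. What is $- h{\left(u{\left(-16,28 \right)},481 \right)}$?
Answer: $- \frac{2838}{5} \approx -567.6$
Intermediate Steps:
$l{\left(y,Q \right)} = \frac{13}{5}$ ($l{\left(y,Q \right)} = \frac{1}{5} \cdot 13 = \frac{13}{5}$)
$u{\left(U,E \right)} = -28 + 4 E$ ($u{\left(U,E \right)} = 4 \left(E - 7\right) = 4 \left(-7 + E\right) = -28 + 4 E$)
$h{\left(Y,C \right)} = \frac{13}{5} + C + Y$ ($h{\left(Y,C \right)} = \left(C + Y\right) + \frac{13}{5} = \frac{13}{5} + C + Y$)
$- h{\left(u{\left(-16,28 \right)},481 \right)} = - (\frac{13}{5} + 481 + \left(-28 + 4 \cdot 28\right)) = - (\frac{13}{5} + 481 + \left(-28 + 112\right)) = - (\frac{13}{5} + 481 + 84) = \left(-1\right) \frac{2838}{5} = - \frac{2838}{5}$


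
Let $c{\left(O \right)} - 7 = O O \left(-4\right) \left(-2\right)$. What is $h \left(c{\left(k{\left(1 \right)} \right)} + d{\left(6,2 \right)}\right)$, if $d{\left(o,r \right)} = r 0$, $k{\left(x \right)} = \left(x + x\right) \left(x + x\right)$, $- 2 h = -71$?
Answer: $\frac{9585}{2} \approx 4792.5$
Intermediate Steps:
$h = \frac{71}{2}$ ($h = \left(- \frac{1}{2}\right) \left(-71\right) = \frac{71}{2} \approx 35.5$)
$k{\left(x \right)} = 4 x^{2}$ ($k{\left(x \right)} = 2 x 2 x = 4 x^{2}$)
$d{\left(o,r \right)} = 0$
$c{\left(O \right)} = 7 + 8 O^{2}$ ($c{\left(O \right)} = 7 + O O \left(-4\right) \left(-2\right) = 7 + O^{2} \left(-4\right) \left(-2\right) = 7 + - 4 O^{2} \left(-2\right) = 7 + 8 O^{2}$)
$h \left(c{\left(k{\left(1 \right)} \right)} + d{\left(6,2 \right)}\right) = \frac{71 \left(\left(7 + 8 \left(4 \cdot 1^{2}\right)^{2}\right) + 0\right)}{2} = \frac{71 \left(\left(7 + 8 \left(4 \cdot 1\right)^{2}\right) + 0\right)}{2} = \frac{71 \left(\left(7 + 8 \cdot 4^{2}\right) + 0\right)}{2} = \frac{71 \left(\left(7 + 8 \cdot 16\right) + 0\right)}{2} = \frac{71 \left(\left(7 + 128\right) + 0\right)}{2} = \frac{71 \left(135 + 0\right)}{2} = \frac{71}{2} \cdot 135 = \frac{9585}{2}$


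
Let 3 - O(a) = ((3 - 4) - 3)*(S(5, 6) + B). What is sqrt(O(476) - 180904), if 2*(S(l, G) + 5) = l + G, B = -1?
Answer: I*sqrt(180903) ≈ 425.33*I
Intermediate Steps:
S(l, G) = -5 + G/2 + l/2 (S(l, G) = -5 + (l + G)/2 = -5 + (G + l)/2 = -5 + (G/2 + l/2) = -5 + G/2 + l/2)
O(a) = 1 (O(a) = 3 - ((3 - 4) - 3)*((-5 + (1/2)*6 + (1/2)*5) - 1) = 3 - (-1 - 3)*((-5 + 3 + 5/2) - 1) = 3 - (-4)*(1/2 - 1) = 3 - (-4)*(-1)/2 = 3 - 1*2 = 3 - 2 = 1)
sqrt(O(476) - 180904) = sqrt(1 - 180904) = sqrt(-180903) = I*sqrt(180903)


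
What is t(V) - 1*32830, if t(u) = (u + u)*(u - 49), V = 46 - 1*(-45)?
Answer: -25186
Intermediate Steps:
V = 91 (V = 46 + 45 = 91)
t(u) = 2*u*(-49 + u) (t(u) = (2*u)*(-49 + u) = 2*u*(-49 + u))
t(V) - 1*32830 = 2*91*(-49 + 91) - 1*32830 = 2*91*42 - 32830 = 7644 - 32830 = -25186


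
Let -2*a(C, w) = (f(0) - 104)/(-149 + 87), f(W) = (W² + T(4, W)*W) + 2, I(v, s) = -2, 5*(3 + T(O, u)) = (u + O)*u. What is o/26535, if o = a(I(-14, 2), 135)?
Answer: -17/548390 ≈ -3.1000e-5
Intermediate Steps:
T(O, u) = -3 + u*(O + u)/5 (T(O, u) = -3 + ((u + O)*u)/5 = -3 + ((O + u)*u)/5 = -3 + (u*(O + u))/5 = -3 + u*(O + u)/5)
f(W) = 2 + W² + W*(-3 + W²/5 + 4*W/5) (f(W) = (W² + (-3 + W²/5 + (⅕)*4*W)*W) + 2 = (W² + (-3 + W²/5 + 4*W/5)*W) + 2 = (W² + W*(-3 + W²/5 + 4*W/5)) + 2 = 2 + W² + W*(-3 + W²/5 + 4*W/5))
a(C, w) = -51/62 (a(C, w) = -((2 - 3*0 + (⅕)*0³ + (9/5)*0²) - 104)/(2*(-149 + 87)) = -((2 + 0 + (⅕)*0 + (9/5)*0) - 104)/(2*(-62)) = -((2 + 0 + 0 + 0) - 104)*(-1)/(2*62) = -(2 - 104)*(-1)/(2*62) = -(-51)*(-1)/62 = -½*51/31 = -51/62)
o = -51/62 ≈ -0.82258
o/26535 = -51/62/26535 = -51/62*1/26535 = -17/548390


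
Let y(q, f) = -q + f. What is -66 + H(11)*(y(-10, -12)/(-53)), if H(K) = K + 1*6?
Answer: -3464/53 ≈ -65.359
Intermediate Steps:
y(q, f) = f - q
H(K) = 6 + K (H(K) = K + 6 = 6 + K)
-66 + H(11)*(y(-10, -12)/(-53)) = -66 + (6 + 11)*((-12 - 1*(-10))/(-53)) = -66 + 17*((-12 + 10)*(-1/53)) = -66 + 17*(-2*(-1/53)) = -66 + 17*(2/53) = -66 + 34/53 = -3464/53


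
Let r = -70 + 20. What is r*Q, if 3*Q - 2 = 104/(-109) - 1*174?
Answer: 314200/109 ≈ 2882.6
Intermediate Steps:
r = -50
Q = -6284/109 (Q = ⅔ + (104/(-109) - 1*174)/3 = ⅔ + (104*(-1/109) - 174)/3 = ⅔ + (-104/109 - 174)/3 = ⅔ + (⅓)*(-19070/109) = ⅔ - 19070/327 = -6284/109 ≈ -57.651)
r*Q = -50*(-6284/109) = 314200/109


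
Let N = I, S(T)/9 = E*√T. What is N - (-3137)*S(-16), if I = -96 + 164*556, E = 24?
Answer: 91088 + 2710368*I ≈ 91088.0 + 2.7104e+6*I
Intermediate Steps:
S(T) = 216*√T (S(T) = 9*(24*√T) = 216*√T)
I = 91088 (I = -96 + 91184 = 91088)
N = 91088
N - (-3137)*S(-16) = 91088 - (-3137)*216*√(-16) = 91088 - (-3137)*216*(4*I) = 91088 - (-3137)*864*I = 91088 - (-2710368)*I = 91088 + 2710368*I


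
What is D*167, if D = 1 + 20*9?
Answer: 30227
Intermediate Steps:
D = 181 (D = 1 + 180 = 181)
D*167 = 181*167 = 30227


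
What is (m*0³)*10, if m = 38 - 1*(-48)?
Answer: 0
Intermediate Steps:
m = 86 (m = 38 + 48 = 86)
(m*0³)*10 = (86*0³)*10 = (86*0)*10 = 0*10 = 0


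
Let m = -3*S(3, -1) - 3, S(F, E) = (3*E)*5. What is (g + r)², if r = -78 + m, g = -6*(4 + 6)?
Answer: 9216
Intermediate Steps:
S(F, E) = 15*E
g = -60 (g = -6*10 = -60)
m = 42 (m = -45*(-1) - 3 = -3*(-15) - 3 = 45 - 3 = 42)
r = -36 (r = -78 + 42 = -36)
(g + r)² = (-60 - 36)² = (-96)² = 9216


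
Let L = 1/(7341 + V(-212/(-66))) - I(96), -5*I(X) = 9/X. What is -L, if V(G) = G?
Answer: -732357/38777440 ≈ -0.018886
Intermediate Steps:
I(X) = -9/(5*X)
L = 732357/38777440 (L = 1/(7341 - 212/(-66)) - (-9)/(5*96) = 1/(7341 - 212*(-1/66)) - (-9)/(5*96) = 1/(7341 + 106/33) - 1*(-3/160) = 1/(242359/33) + 3/160 = 33/242359 + 3/160 = 732357/38777440 ≈ 0.018886)
-L = -1*732357/38777440 = -732357/38777440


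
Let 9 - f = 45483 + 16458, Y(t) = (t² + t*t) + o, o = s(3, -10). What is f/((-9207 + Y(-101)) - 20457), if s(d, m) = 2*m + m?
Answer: 15483/2323 ≈ 6.6651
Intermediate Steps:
s(d, m) = 3*m
o = -30 (o = 3*(-10) = -30)
Y(t) = -30 + 2*t² (Y(t) = (t² + t*t) - 30 = (t² + t²) - 30 = 2*t² - 30 = -30 + 2*t²)
f = -61932 (f = 9 - (45483 + 16458) = 9 - 1*61941 = 9 - 61941 = -61932)
f/((-9207 + Y(-101)) - 20457) = -61932/((-9207 + (-30 + 2*(-101)²)) - 20457) = -61932/((-9207 + (-30 + 2*10201)) - 20457) = -61932/((-9207 + (-30 + 20402)) - 20457) = -61932/((-9207 + 20372) - 20457) = -61932/(11165 - 20457) = -61932/(-9292) = -61932*(-1/9292) = 15483/2323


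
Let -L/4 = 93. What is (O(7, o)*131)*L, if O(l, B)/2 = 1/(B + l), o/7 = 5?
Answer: -16244/7 ≈ -2320.6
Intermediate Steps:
o = 35 (o = 7*5 = 35)
L = -372 (L = -4*93 = -372)
O(l, B) = 2/(B + l)
(O(7, o)*131)*L = ((2/(35 + 7))*131)*(-372) = ((2/42)*131)*(-372) = ((2*(1/42))*131)*(-372) = ((1/21)*131)*(-372) = (131/21)*(-372) = -16244/7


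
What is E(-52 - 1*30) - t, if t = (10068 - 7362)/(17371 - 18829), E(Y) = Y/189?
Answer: 2419/1701 ≈ 1.4221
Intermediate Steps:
E(Y) = Y/189 (E(Y) = Y*(1/189) = Y/189)
t = -451/243 (t = 2706/(-1458) = 2706*(-1/1458) = -451/243 ≈ -1.8560)
E(-52 - 1*30) - t = (-52 - 1*30)/189 - 1*(-451/243) = (-52 - 30)/189 + 451/243 = (1/189)*(-82) + 451/243 = -82/189 + 451/243 = 2419/1701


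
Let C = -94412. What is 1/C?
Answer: -1/94412 ≈ -1.0592e-5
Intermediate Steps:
1/C = 1/(-94412) = -1/94412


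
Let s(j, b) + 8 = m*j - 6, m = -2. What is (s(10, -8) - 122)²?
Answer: 24336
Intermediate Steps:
s(j, b) = -14 - 2*j (s(j, b) = -8 + (-2*j - 6) = -8 + (-6 - 2*j) = -14 - 2*j)
(s(10, -8) - 122)² = ((-14 - 2*10) - 122)² = ((-14 - 20) - 122)² = (-34 - 122)² = (-156)² = 24336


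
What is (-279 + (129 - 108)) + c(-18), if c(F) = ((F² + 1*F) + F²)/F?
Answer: -293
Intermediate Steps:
c(F) = (F + 2*F²)/F (c(F) = ((F² + F) + F²)/F = ((F + F²) + F²)/F = (F + 2*F²)/F)
(-279 + (129 - 108)) + c(-18) = (-279 + (129 - 108)) + (1 + 2*(-18)) = (-279 + 21) + (1 - 36) = -258 - 35 = -293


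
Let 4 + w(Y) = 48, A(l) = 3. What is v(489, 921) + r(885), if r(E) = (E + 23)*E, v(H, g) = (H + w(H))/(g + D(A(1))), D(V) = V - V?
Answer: 740097713/921 ≈ 8.0358e+5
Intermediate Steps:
D(V) = 0
w(Y) = 44 (w(Y) = -4 + 48 = 44)
v(H, g) = (44 + H)/g (v(H, g) = (H + 44)/(g + 0) = (44 + H)/g)
r(E) = E*(23 + E) (r(E) = (23 + E)*E = E*(23 + E))
v(489, 921) + r(885) = (44 + 489)/921 + 885*(23 + 885) = (1/921)*533 + 885*908 = 533/921 + 803580 = 740097713/921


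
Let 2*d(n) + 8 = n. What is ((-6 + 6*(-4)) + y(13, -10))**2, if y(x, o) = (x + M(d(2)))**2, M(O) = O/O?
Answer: 27556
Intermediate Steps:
d(n) = -4 + n/2
M(O) = 1
y(x, o) = (1 + x)**2 (y(x, o) = (x + 1)**2 = (1 + x)**2)
((-6 + 6*(-4)) + y(13, -10))**2 = ((-6 + 6*(-4)) + (1 + 13)**2)**2 = ((-6 - 24) + 14**2)**2 = (-30 + 196)**2 = 166**2 = 27556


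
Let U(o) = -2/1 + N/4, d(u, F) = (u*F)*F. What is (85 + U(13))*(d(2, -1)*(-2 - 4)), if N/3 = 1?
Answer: -1005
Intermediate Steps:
d(u, F) = u*F² (d(u, F) = (F*u)*F = u*F²)
N = 3 (N = 3*1 = 3)
U(o) = -5/4 (U(o) = -2/1 + 3/4 = -2*1 + 3*(¼) = -2 + ¾ = -5/4)
(85 + U(13))*(d(2, -1)*(-2 - 4)) = (85 - 5/4)*((2*(-1)²)*(-2 - 4)) = 335*((2*1)*(-6))/4 = 335*(2*(-6))/4 = (335/4)*(-12) = -1005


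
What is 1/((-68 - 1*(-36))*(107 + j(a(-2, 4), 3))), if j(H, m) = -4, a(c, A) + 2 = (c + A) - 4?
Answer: -1/3296 ≈ -0.00030340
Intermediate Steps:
a(c, A) = -6 + A + c (a(c, A) = -2 + ((c + A) - 4) = -2 + ((A + c) - 4) = -2 + (-4 + A + c) = -6 + A + c)
1/((-68 - 1*(-36))*(107 + j(a(-2, 4), 3))) = 1/((-68 - 1*(-36))*(107 - 4)) = 1/((-68 + 36)*103) = 1/(-32*103) = 1/(-3296) = -1/3296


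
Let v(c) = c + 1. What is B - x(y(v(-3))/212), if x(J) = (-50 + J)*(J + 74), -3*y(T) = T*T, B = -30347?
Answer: -673658992/25281 ≈ -26647.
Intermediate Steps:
v(c) = 1 + c
y(T) = -T**2/3 (y(T) = -T*T/3 = -T**2/3)
x(J) = (-50 + J)*(74 + J)
B - x(y(v(-3))/212) = -30347 - (-3700 + (-(1 - 3)**2/3/212)**2 + 24*(-(1 - 3)**2/3/212)) = -30347 - (-3700 + (-1/3*(-2)**2*(1/212))**2 + 24*(-1/3*(-2)**2*(1/212))) = -30347 - (-3700 + (-1/3*4*(1/212))**2 + 24*(-1/3*4*(1/212))) = -30347 - (-3700 + (-4/3*1/212)**2 + 24*(-4/3*1/212)) = -30347 - (-3700 + (-1/159)**2 + 24*(-1/159)) = -30347 - (-3700 + 1/25281 - 8/53) = -30347 - 1*(-93543515/25281) = -30347 + 93543515/25281 = -673658992/25281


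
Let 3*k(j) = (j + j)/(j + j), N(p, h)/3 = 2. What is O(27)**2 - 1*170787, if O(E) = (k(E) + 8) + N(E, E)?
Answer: -1535234/9 ≈ -1.7058e+5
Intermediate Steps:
N(p, h) = 6 (N(p, h) = 3*2 = 6)
k(j) = 1/3 (k(j) = ((j + j)/(j + j))/3 = ((2*j)/((2*j)))/3 = ((2*j)*(1/(2*j)))/3 = (1/3)*1 = 1/3)
O(E) = 43/3 (O(E) = (1/3 + 8) + 6 = 25/3 + 6 = 43/3)
O(27)**2 - 1*170787 = (43/3)**2 - 1*170787 = 1849/9 - 170787 = -1535234/9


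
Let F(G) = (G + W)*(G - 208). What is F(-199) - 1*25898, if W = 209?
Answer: -29968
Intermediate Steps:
F(G) = (-208 + G)*(209 + G) (F(G) = (G + 209)*(G - 208) = (209 + G)*(-208 + G) = (-208 + G)*(209 + G))
F(-199) - 1*25898 = (-43472 - 199 + (-199)²) - 1*25898 = (-43472 - 199 + 39601) - 25898 = -4070 - 25898 = -29968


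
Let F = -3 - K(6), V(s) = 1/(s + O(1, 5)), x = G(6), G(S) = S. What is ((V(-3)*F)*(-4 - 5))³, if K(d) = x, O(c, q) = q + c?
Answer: 19683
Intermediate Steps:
x = 6
O(c, q) = c + q
K(d) = 6
V(s) = 1/(6 + s) (V(s) = 1/(s + (1 + 5)) = 1/(s + 6) = 1/(6 + s))
F = -9 (F = -3 - 1*6 = -3 - 6 = -9)
((V(-3)*F)*(-4 - 5))³ = ((-9/(6 - 3))*(-4 - 5))³ = ((-9/3)*(-9))³ = (((⅓)*(-9))*(-9))³ = (-3*(-9))³ = 27³ = 19683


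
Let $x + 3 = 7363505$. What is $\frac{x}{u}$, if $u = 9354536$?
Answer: $\frac{3681751}{4677268} \approx 0.78716$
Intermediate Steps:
$x = 7363502$ ($x = -3 + 7363505 = 7363502$)
$\frac{x}{u} = \frac{7363502}{9354536} = 7363502 \cdot \frac{1}{9354536} = \frac{3681751}{4677268}$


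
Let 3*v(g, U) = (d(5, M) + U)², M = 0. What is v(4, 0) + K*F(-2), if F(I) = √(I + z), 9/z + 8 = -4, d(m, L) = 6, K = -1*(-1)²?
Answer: 12 - I*√11/2 ≈ 12.0 - 1.6583*I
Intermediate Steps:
K = -1 (K = -1*1 = -1)
z = -¾ (z = 9/(-8 - 4) = 9/(-12) = 9*(-1/12) = -¾ ≈ -0.75000)
F(I) = √(-¾ + I) (F(I) = √(I - ¾) = √(-¾ + I))
v(g, U) = (6 + U)²/3
v(4, 0) + K*F(-2) = (6 + 0)²/3 - √(-3 + 4*(-2))/2 = (⅓)*6² - √(-3 - 8)/2 = (⅓)*36 - √(-11)/2 = 12 - I*√11/2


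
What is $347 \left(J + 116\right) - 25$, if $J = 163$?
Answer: $96788$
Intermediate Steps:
$347 \left(J + 116\right) - 25 = 347 \left(163 + 116\right) - 25 = 347 \cdot 279 - 25 = 96813 - 25 = 96788$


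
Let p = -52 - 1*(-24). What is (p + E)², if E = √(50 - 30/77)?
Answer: 64188/77 - 16*√73535/11 ≈ 439.18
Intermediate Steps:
E = 2*√73535/77 (E = √(50 - 30*1/77) = √(50 - 30/77) = √(3820/77) = 2*√73535/77 ≈ 7.0435)
p = -28 (p = -52 + 24 = -28)
(p + E)² = (-28 + 2*√73535/77)²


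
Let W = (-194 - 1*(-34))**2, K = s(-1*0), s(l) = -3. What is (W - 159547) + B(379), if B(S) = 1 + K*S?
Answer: -135083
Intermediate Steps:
K = -3
B(S) = 1 - 3*S
W = 25600 (W = (-194 + 34)**2 = (-160)**2 = 25600)
(W - 159547) + B(379) = (25600 - 159547) + (1 - 3*379) = -133947 + (1 - 1137) = -133947 - 1136 = -135083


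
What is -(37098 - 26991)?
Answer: -10107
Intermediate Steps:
-(37098 - 26991) = -1*10107 = -10107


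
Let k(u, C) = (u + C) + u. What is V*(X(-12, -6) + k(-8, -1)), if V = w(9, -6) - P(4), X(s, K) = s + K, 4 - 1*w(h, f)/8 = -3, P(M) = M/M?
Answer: -1925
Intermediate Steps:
P(M) = 1
w(h, f) = 56 (w(h, f) = 32 - 8*(-3) = 32 + 24 = 56)
X(s, K) = K + s
k(u, C) = C + 2*u (k(u, C) = (C + u) + u = C + 2*u)
V = 55 (V = 56 - 1*1 = 56 - 1 = 55)
V*(X(-12, -6) + k(-8, -1)) = 55*((-6 - 12) + (-1 + 2*(-8))) = 55*(-18 + (-1 - 16)) = 55*(-18 - 17) = 55*(-35) = -1925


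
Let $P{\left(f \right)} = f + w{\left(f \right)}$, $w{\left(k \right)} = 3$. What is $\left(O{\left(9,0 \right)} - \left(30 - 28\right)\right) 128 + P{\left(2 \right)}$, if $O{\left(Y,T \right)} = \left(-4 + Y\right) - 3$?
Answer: $5$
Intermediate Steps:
$O{\left(Y,T \right)} = -7 + Y$
$P{\left(f \right)} = 3 + f$ ($P{\left(f \right)} = f + 3 = 3 + f$)
$\left(O{\left(9,0 \right)} - \left(30 - 28\right)\right) 128 + P{\left(2 \right)} = \left(\left(-7 + 9\right) - \left(30 - 28\right)\right) 128 + \left(3 + 2\right) = \left(2 - \left(30 - 28\right)\right) 128 + 5 = \left(2 - 2\right) 128 + 5 = 0 \cdot 128 + 5 = 0 + 5 = 5$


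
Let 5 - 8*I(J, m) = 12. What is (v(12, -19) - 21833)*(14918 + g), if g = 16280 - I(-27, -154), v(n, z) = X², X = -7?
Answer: -679636293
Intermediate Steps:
I(J, m) = -7/8 (I(J, m) = 5/8 - ⅛*12 = 5/8 - 3/2 = -7/8)
v(n, z) = 49 (v(n, z) = (-7)² = 49)
g = 130247/8 (g = 16280 - 1*(-7/8) = 16280 + 7/8 = 130247/8 ≈ 16281.)
(v(12, -19) - 21833)*(14918 + g) = (49 - 21833)*(14918 + 130247/8) = -21784*249591/8 = -679636293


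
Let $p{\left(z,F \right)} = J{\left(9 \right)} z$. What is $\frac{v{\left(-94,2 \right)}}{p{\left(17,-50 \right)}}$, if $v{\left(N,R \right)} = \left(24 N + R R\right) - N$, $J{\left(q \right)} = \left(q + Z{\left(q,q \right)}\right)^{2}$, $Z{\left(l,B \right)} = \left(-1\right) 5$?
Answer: $- \frac{1079}{136} \approx -7.9338$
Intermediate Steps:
$Z{\left(l,B \right)} = -5$
$J{\left(q \right)} = \left(-5 + q\right)^{2}$ ($J{\left(q \right)} = \left(q - 5\right)^{2} = \left(-5 + q\right)^{2}$)
$p{\left(z,F \right)} = 16 z$ ($p{\left(z,F \right)} = \left(-5 + 9\right)^{2} z = 4^{2} z = 16 z$)
$v{\left(N,R \right)} = R^{2} + 23 N$ ($v{\left(N,R \right)} = \left(24 N + R^{2}\right) - N = \left(R^{2} + 24 N\right) - N = R^{2} + 23 N$)
$\frac{v{\left(-94,2 \right)}}{p{\left(17,-50 \right)}} = \frac{2^{2} + 23 \left(-94\right)}{16 \cdot 17} = \frac{4 - 2162}{272} = \left(-2158\right) \frac{1}{272} = - \frac{1079}{136}$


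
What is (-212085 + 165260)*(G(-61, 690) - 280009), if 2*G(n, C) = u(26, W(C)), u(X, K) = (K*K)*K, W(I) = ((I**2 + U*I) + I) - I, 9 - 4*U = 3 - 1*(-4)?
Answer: -5064261313761501335275/2 ≈ -2.5321e+21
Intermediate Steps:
U = 1/2 (U = 9/4 - (3 - 1*(-4))/4 = 9/4 - (3 + 4)/4 = 9/4 - 1/4*7 = 9/4 - 7/4 = 1/2 ≈ 0.50000)
W(I) = I**2 + I/2 (W(I) = ((I**2 + I/2) + I) - I = (I**2 + 3*I/2) - I = I**2 + I/2)
u(X, K) = K**3 (u(X, K) = K**2*K = K**3)
G(n, C) = C**3*(1/2 + C)**3/2 (G(n, C) = (C*(1/2 + C))**3/2 = (C**3*(1/2 + C)**3)/2 = C**3*(1/2 + C)**3/2)
(-212085 + 165260)*(G(-61, 690) - 280009) = (-212085 + 165260)*((1/16)*690**3*(1 + 2*690)**3 - 280009) = -46825*((1/16)*328509000*(1 + 1380)**3 - 280009) = -46825*((1/16)*328509000*1381**3 - 280009) = -46825*((1/16)*328509000*2633789341 - 280009) = -46825*(108152937827821125/2 - 280009) = -46825*108152937827261107/2 = -5064261313761501335275/2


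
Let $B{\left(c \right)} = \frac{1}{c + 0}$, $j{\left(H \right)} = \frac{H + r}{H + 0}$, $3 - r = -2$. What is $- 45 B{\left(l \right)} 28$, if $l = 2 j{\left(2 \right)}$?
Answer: $-180$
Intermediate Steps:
$r = 5$ ($r = 3 - -2 = 3 + 2 = 5$)
$j{\left(H \right)} = \frac{5 + H}{H}$ ($j{\left(H \right)} = \frac{H + 5}{H + 0} = \frac{5 + H}{H}$)
$l = 7$ ($l = 2 \frac{5 + 2}{2} = 2 \cdot \frac{1}{2} \cdot 7 = 2 \cdot \frac{7}{2} = 7$)
$B{\left(c \right)} = \frac{1}{c}$
$- 45 B{\left(l \right)} 28 = - \frac{45}{7} \cdot 28 = \left(-45\right) \frac{1}{7} \cdot 28 = \left(- \frac{45}{7}\right) 28 = -180$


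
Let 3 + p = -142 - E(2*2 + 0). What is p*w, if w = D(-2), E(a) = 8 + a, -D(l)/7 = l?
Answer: -2198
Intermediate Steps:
D(l) = -7*l
w = 14 (w = -7*(-2) = 14)
p = -157 (p = -3 + (-142 - (8 + (2*2 + 0))) = -3 + (-142 - (8 + (4 + 0))) = -3 + (-142 - (8 + 4)) = -3 + (-142 - 1*12) = -3 + (-142 - 12) = -3 - 154 = -157)
p*w = -157*14 = -2198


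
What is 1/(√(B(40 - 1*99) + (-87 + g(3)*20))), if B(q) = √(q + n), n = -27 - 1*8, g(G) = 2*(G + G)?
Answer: (153 + I*√94)^(-½) ≈ 0.080724 - 0.0025551*I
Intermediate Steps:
g(G) = 4*G (g(G) = 2*(2*G) = 4*G)
n = -35 (n = -27 - 8 = -35)
B(q) = √(-35 + q) (B(q) = √(q - 35) = √(-35 + q))
1/(√(B(40 - 1*99) + (-87 + g(3)*20))) = 1/(√(√(-35 + (40 - 1*99)) + (-87 + (4*3)*20))) = 1/(√(√(-35 + (40 - 99)) + (-87 + 12*20))) = 1/(√(√(-35 - 59) + (-87 + 240))) = 1/(√(√(-94) + 153)) = 1/(√(I*√94 + 153)) = 1/(√(153 + I*√94)) = (153 + I*√94)^(-½)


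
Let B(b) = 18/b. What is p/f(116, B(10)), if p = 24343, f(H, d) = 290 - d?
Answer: 11065/131 ≈ 84.466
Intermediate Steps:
p/f(116, B(10)) = 24343/(290 - 18/10) = 24343/(290 - 1*9/5) = 24343/(290 - 9/5) = 24343/(1441/5) = 24343*(5/1441) = 11065/131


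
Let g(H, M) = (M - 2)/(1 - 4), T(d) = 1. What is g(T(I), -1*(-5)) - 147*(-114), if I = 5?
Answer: 16757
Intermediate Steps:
g(H, M) = 2/3 - M/3 (g(H, M) = (-2 + M)/(-3) = (-2 + M)*(-1/3) = 2/3 - M/3)
g(T(I), -1*(-5)) - 147*(-114) = (2/3 - (-1)*(-5)/3) - 147*(-114) = (2/3 - 1/3*5) + 16758 = (2/3 - 5/3) + 16758 = -1 + 16758 = 16757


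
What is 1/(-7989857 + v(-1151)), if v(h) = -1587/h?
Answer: -1151/9196323820 ≈ -1.2516e-7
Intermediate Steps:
1/(-7989857 + v(-1151)) = 1/(-7989857 - 1587/(-1151)) = 1/(-7989857 - 1587*(-1/1151)) = 1/(-7989857 + 1587/1151) = 1/(-9196323820/1151) = -1151/9196323820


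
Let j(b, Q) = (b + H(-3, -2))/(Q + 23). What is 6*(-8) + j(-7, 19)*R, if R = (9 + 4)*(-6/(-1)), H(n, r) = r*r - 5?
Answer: -440/7 ≈ -62.857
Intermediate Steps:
H(n, r) = -5 + r² (H(n, r) = r² - 5 = -5 + r²)
R = 78 (R = 13*(-6*(-1)) = 13*6 = 78)
j(b, Q) = (-1 + b)/(23 + Q) (j(b, Q) = (b + (-5 + (-2)²))/(Q + 23) = (b + (-5 + 4))/(23 + Q) = (b - 1)/(23 + Q) = (-1 + b)/(23 + Q))
6*(-8) + j(-7, 19)*R = 6*(-8) + ((-1 - 7)/(23 + 19))*78 = -48 + (-8/42)*78 = -48 + ((1/42)*(-8))*78 = -48 - 4/21*78 = -48 - 104/7 = -440/7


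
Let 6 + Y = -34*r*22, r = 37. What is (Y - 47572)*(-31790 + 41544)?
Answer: -734027516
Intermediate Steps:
Y = -27682 (Y = -6 - 34*37*22 = -6 - 1258*22 = -6 - 27676 = -27682)
(Y - 47572)*(-31790 + 41544) = (-27682 - 47572)*(-31790 + 41544) = -75254*9754 = -734027516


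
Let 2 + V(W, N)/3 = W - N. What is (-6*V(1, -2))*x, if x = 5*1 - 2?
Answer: -54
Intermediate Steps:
V(W, N) = -6 - 3*N + 3*W (V(W, N) = -6 + 3*(W - N) = -6 + (-3*N + 3*W) = -6 - 3*N + 3*W)
x = 3 (x = 5 - 2 = 3)
(-6*V(1, -2))*x = -6*(-6 - 3*(-2) + 3*1)*3 = -6*(-6 + 6 + 3)*3 = -6*3*3 = -18*3 = -54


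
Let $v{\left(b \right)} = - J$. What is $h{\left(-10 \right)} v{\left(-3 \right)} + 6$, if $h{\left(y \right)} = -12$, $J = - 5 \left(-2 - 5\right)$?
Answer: $426$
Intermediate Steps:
$J = 35$ ($J = \left(-5\right) \left(-7\right) = 35$)
$v{\left(b \right)} = -35$ ($v{\left(b \right)} = \left(-1\right) 35 = -35$)
$h{\left(-10 \right)} v{\left(-3 \right)} + 6 = \left(-12\right) \left(-35\right) + 6 = 420 + 6 = 426$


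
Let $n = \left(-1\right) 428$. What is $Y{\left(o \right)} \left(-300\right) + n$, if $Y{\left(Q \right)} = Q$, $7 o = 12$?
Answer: $- \frac{6596}{7} \approx -942.29$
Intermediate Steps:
$n = -428$
$o = \frac{12}{7}$ ($o = \frac{1}{7} \cdot 12 = \frac{12}{7} \approx 1.7143$)
$Y{\left(o \right)} \left(-300\right) + n = \frac{12}{7} \left(-300\right) - 428 = - \frac{3600}{7} - 428 = - \frac{6596}{7}$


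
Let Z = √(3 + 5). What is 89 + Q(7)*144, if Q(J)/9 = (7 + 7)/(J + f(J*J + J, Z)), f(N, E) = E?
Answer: 130657/41 - 36288*√2/41 ≈ 1935.1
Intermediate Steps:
Z = 2*√2 (Z = √8 = 2*√2 ≈ 2.8284)
Q(J) = 126/(J + 2*√2) (Q(J) = 9*((7 + 7)/(J + 2*√2)) = 9*(14/(J + 2*√2)) = 126/(J + 2*√2))
89 + Q(7)*144 = 89 + (126/(7 + 2*√2))*144 = 89 + 18144/(7 + 2*√2)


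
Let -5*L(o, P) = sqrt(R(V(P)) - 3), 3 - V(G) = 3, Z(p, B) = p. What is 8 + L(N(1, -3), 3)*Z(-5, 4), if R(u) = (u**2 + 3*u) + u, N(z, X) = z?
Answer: 8 + I*sqrt(3) ≈ 8.0 + 1.732*I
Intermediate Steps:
V(G) = 0 (V(G) = 3 - 1*3 = 3 - 3 = 0)
R(u) = u**2 + 4*u
L(o, P) = -I*sqrt(3)/5 (L(o, P) = -sqrt(0*(4 + 0) - 3)/5 = -sqrt(0*4 - 3)/5 = -sqrt(0 - 3)/5 = -I*sqrt(3)/5)
8 + L(N(1, -3), 3)*Z(-5, 4) = 8 - I*sqrt(3)/5*(-5) = 8 + I*sqrt(3)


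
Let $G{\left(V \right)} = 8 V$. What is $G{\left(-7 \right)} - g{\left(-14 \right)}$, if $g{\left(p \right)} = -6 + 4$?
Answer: $-54$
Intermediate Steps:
$g{\left(p \right)} = -2$
$G{\left(-7 \right)} - g{\left(-14 \right)} = 8 \left(-7\right) - -2 = -56 + 2 = -54$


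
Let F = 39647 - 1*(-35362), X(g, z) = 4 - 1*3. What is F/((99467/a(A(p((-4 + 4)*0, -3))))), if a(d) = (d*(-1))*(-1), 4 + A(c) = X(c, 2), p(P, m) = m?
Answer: -225027/99467 ≈ -2.2623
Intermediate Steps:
X(g, z) = 1 (X(g, z) = 4 - 3 = 1)
A(c) = -3 (A(c) = -4 + 1 = -3)
F = 75009 (F = 39647 + 35362 = 75009)
a(d) = d (a(d) = -d*(-1) = d)
F/((99467/a(A(p((-4 + 4)*0, -3))))) = 75009/((99467/(-3))) = 75009/((99467*(-⅓))) = 75009/(-99467/3) = 75009*(-3/99467) = -225027/99467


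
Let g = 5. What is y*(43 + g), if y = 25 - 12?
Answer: 624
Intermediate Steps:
y = 13
y*(43 + g) = 13*(43 + 5) = 13*48 = 624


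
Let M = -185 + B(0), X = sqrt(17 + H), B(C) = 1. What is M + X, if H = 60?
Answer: -184 + sqrt(77) ≈ -175.23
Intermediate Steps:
X = sqrt(77) (X = sqrt(17 + 60) = sqrt(77) ≈ 8.7750)
M = -184 (M = -185 + 1 = -184)
M + X = -184 + sqrt(77)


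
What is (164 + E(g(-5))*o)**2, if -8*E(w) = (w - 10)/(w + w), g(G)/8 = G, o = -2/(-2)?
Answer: 110061081/4096 ≈ 26870.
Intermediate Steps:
o = 1 (o = -2*(-1/2) = 1)
g(G) = 8*G
E(w) = -(-10 + w)/(16*w) (E(w) = -(w - 10)/(8*(w + w)) = -(-10 + w)/(8*(2*w)) = -(-10 + w)*1/(2*w)/8 = -(-10 + w)/(16*w))
(164 + E(g(-5))*o)**2 = (164 + ((10 - 8*(-5))/(16*((8*(-5)))))*1)**2 = (164 + ((1/16)*(10 - 1*(-40))/(-40))*1)**2 = (164 + ((1/16)*(-1/40)*(10 + 40))*1)**2 = (164 + ((1/16)*(-1/40)*50)*1)**2 = (164 - 5/64*1)**2 = (164 - 5/64)**2 = (10491/64)**2 = 110061081/4096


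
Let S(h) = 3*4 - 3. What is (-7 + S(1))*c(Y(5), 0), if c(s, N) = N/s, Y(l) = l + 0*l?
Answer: 0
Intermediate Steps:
Y(l) = l (Y(l) = l + 0 = l)
S(h) = 9 (S(h) = 12 - 3 = 9)
(-7 + S(1))*c(Y(5), 0) = (-7 + 9)*(0/5) = 2*(0*(1/5)) = 2*0 = 0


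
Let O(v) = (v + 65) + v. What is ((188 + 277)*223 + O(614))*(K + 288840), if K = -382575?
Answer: -9841050180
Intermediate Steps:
O(v) = 65 + 2*v (O(v) = (65 + v) + v = 65 + 2*v)
((188 + 277)*223 + O(614))*(K + 288840) = ((188 + 277)*223 + (65 + 2*614))*(-382575 + 288840) = (465*223 + (65 + 1228))*(-93735) = (103695 + 1293)*(-93735) = 104988*(-93735) = -9841050180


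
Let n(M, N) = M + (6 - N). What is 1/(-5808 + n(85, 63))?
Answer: -1/5780 ≈ -0.00017301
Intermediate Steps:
n(M, N) = 6 + M - N
1/(-5808 + n(85, 63)) = 1/(-5808 + (6 + 85 - 1*63)) = 1/(-5808 + (6 + 85 - 63)) = 1/(-5808 + 28) = 1/(-5780) = -1/5780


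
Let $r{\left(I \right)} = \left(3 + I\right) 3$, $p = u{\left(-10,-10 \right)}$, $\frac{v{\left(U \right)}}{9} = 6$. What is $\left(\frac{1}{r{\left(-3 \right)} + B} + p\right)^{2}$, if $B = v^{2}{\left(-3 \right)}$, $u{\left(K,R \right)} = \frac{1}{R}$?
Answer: $\frac{2111209}{212576400} \approx 0.0099315$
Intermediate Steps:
$v{\left(U \right)} = 54$ ($v{\left(U \right)} = 9 \cdot 6 = 54$)
$p = - \frac{1}{10}$ ($p = \frac{1}{-10} = - \frac{1}{10} \approx -0.1$)
$B = 2916$ ($B = 54^{2} = 2916$)
$r{\left(I \right)} = 9 + 3 I$
$\left(\frac{1}{r{\left(-3 \right)} + B} + p\right)^{2} = \left(\frac{1}{\left(9 + 3 \left(-3\right)\right) + 2916} - \frac{1}{10}\right)^{2} = \left(\frac{1}{\left(9 - 9\right) + 2916} - \frac{1}{10}\right)^{2} = \left(\frac{1}{0 + 2916} - \frac{1}{10}\right)^{2} = \left(\frac{1}{2916} - \frac{1}{10}\right)^{2} = \left(- \frac{1453}{14580}\right)^{2} = \frac{2111209}{212576400}$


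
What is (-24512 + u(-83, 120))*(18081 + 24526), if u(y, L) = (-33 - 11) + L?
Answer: -1041144652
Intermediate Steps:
u(y, L) = -44 + L
(-24512 + u(-83, 120))*(18081 + 24526) = (-24512 + (-44 + 120))*(18081 + 24526) = (-24512 + 76)*42607 = -24436*42607 = -1041144652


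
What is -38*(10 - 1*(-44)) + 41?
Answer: -2011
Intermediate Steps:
-38*(10 - 1*(-44)) + 41 = -38*(10 + 44) + 41 = -38*54 + 41 = -2052 + 41 = -2011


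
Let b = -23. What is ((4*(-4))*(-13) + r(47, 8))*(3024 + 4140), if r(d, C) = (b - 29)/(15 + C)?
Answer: 33900048/23 ≈ 1.4739e+6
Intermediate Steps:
r(d, C) = -52/(15 + C) (r(d, C) = (-23 - 29)/(15 + C) = -52/(15 + C))
((4*(-4))*(-13) + r(47, 8))*(3024 + 4140) = ((4*(-4))*(-13) - 52/(15 + 8))*(3024 + 4140) = (-16*(-13) - 52/23)*7164 = (208 - 52*1/23)*7164 = (208 - 52/23)*7164 = (4732/23)*7164 = 33900048/23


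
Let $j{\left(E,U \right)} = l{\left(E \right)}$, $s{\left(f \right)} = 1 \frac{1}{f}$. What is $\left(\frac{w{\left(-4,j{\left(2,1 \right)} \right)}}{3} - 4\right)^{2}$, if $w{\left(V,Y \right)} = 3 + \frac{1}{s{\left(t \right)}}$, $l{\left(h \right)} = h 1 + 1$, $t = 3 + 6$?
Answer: $0$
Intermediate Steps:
$t = 9$
$s{\left(f \right)} = \frac{1}{f}$
$l{\left(h \right)} = 1 + h$ ($l{\left(h \right)} = h + 1 = 1 + h$)
$j{\left(E,U \right)} = 1 + E$
$w{\left(V,Y \right)} = 12$ ($w{\left(V,Y \right)} = 3 + \frac{1}{\frac{1}{9}} = 3 + 9 = 12$)
$\left(\frac{w{\left(-4,j{\left(2,1 \right)} \right)}}{3} - 4\right)^{2} = \left(\frac{12}{3} - 4\right)^{2} = \left(12 \cdot \frac{1}{3} - 4\right)^{2} = \left(4 - 4\right)^{2} = 0^{2} = 0$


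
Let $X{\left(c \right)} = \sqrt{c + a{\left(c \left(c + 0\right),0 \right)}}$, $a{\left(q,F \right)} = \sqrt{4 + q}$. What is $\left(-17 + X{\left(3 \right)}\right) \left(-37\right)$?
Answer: $629 - 37 \sqrt{3 + \sqrt{13}} \approx 533.91$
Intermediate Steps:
$X{\left(c \right)} = \sqrt{c + \sqrt{4 + c^{2}}}$ ($X{\left(c \right)} = \sqrt{c + \sqrt{4 + c \left(c + 0\right)}} = \sqrt{c + \sqrt{4 + c c}} = \sqrt{c + \sqrt{4 + c^{2}}}$)
$\left(-17 + X{\left(3 \right)}\right) \left(-37\right) = \left(-17 + \sqrt{3 + \sqrt{4 + 3^{2}}}\right) \left(-37\right) = \left(-17 + \sqrt{3 + \sqrt{4 + 9}}\right) \left(-37\right) = \left(-17 + \sqrt{3 + \sqrt{13}}\right) \left(-37\right) = 629 - 37 \sqrt{3 + \sqrt{13}}$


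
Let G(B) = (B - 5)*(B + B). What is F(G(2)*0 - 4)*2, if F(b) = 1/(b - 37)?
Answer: -2/41 ≈ -0.048781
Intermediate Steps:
G(B) = 2*B*(-5 + B) (G(B) = (-5 + B)*(2*B) = 2*B*(-5 + B))
F(b) = 1/(-37 + b)
F(G(2)*0 - 4)*2 = 2/(-37 + ((2*2*(-5 + 2))*0 - 4)) = 2/(-37 + ((2*2*(-3))*0 - 4)) = 2/(-37 + (-12*0 - 4)) = 2/(-37 + (0 - 4)) = 2/(-37 - 4) = 2/(-41) = -1/41*2 = -2/41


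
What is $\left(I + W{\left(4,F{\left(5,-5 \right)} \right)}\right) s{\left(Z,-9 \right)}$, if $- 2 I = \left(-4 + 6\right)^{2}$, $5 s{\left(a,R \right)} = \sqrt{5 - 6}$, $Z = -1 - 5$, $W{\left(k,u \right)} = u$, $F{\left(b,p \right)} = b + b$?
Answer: $\frac{8 i}{5} \approx 1.6 i$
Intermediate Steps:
$F{\left(b,p \right)} = 2 b$
$Z = -6$
$s{\left(a,R \right)} = \frac{i}{5}$ ($s{\left(a,R \right)} = \frac{\sqrt{5 - 6}}{5} = \frac{\sqrt{-1}}{5} = \frac{i}{5}$)
$I = -2$ ($I = - \frac{\left(-4 + 6\right)^{2}}{2} = - \frac{2^{2}}{2} = \left(- \frac{1}{2}\right) 4 = -2$)
$\left(I + W{\left(4,F{\left(5,-5 \right)} \right)}\right) s{\left(Z,-9 \right)} = \left(-2 + 2 \cdot 5\right) \frac{i}{5} = \left(-2 + 10\right) \frac{i}{5} = 8 \frac{i}{5} = \frac{8 i}{5}$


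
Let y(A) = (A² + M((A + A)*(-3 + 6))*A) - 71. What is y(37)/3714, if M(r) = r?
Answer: 4756/1857 ≈ 2.5611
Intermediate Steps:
y(A) = -71 + 7*A² (y(A) = (A² + ((A + A)*(-3 + 6))*A) - 71 = (A² + ((2*A)*3)*A) - 71 = (A² + (6*A)*A) - 71 = (A² + 6*A²) - 71 = 7*A² - 71 = -71 + 7*A²)
y(37)/3714 = (-71 + 7*37²)/3714 = (-71 + 7*1369)*(1/3714) = (-71 + 9583)*(1/3714) = 9512*(1/3714) = 4756/1857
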